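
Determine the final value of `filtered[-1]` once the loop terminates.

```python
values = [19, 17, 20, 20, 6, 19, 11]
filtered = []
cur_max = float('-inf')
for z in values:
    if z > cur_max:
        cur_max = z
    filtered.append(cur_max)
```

Let's trace through this code step by step.

Initialize: values = [19, 17, 20, 20, 6, 19, 11]
Initialize: filtered = []
Initialize: cur_max = -inf
Entering loop: for z in values:
After iteration 1: z = 19, filtered = [19], cur_max = 19
After iteration 2: z = 17, filtered = [19, 19], cur_max = 19
After iteration 3: z = 20, filtered = [19, 19, 20], cur_max = 20
After iteration 4: z = 20, filtered = [19, 19, 20, 20], cur_max = 20
After iteration 5: z = 6, filtered = [19, 19, 20, 20, 20], cur_max = 20
After iteration 6: z = 19, filtered = [19, 19, 20, 20, 20, 20], cur_max = 20
After iteration 7: z = 11, filtered = [19, 19, 20, 20, 20, 20, 20], cur_max = 20
Loop ends.
filtered[-1] = 20

Final answer: 20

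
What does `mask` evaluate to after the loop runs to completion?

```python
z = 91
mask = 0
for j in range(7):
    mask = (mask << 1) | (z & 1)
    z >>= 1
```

Let's trace through this code step by step.

Initialize: z = 91
Initialize: mask = 0
Entering loop: for j in range(7):
After iteration 1: j = 0, z = 45, mask = 1
After iteration 2: j = 1, z = 22, mask = 3
After iteration 3: j = 2, z = 11, mask = 6
After iteration 4: j = 3, z = 5, mask = 13
After iteration 5: j = 4, z = 2, mask = 27
After iteration 6: j = 5, z = 1, mask = 54
After iteration 7: j = 6, z = 0, mask = 109
Loop ends.

Final answer: 109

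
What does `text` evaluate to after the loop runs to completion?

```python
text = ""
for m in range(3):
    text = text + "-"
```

Let's trace through this code step by step.

Initialize: text = ''
Entering loop: for m in range(3):
After iteration 1: m = 0, text = '-'
After iteration 2: m = 1, text = '--'
After iteration 3: m = 2, text = '---'
Loop ends.

Final answer: '---'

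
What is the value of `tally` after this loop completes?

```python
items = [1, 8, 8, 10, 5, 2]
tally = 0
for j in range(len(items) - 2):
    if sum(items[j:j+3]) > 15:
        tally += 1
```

Let's trace through this code step by step.

Initialize: items = [1, 8, 8, 10, 5, 2]
Initialize: tally = 0
Entering loop: for j in range(len(items) - 2):
After iteration 1: j = 0, tally = 1
After iteration 2: j = 1, tally = 2
After iteration 3: j = 2, tally = 3
After iteration 4: j = 3, tally = 4
Loop ends.

Final answer: 4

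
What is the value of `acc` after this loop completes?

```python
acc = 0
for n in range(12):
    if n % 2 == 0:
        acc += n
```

Let's trace through this code step by step.

Initialize: acc = 0
Entering loop: for n in range(12):
After iteration 1: n = 0, acc = 0
After iteration 2: n = 1, acc = 0
After iteration 3: n = 2, acc = 2
After iteration 4: n = 3, acc = 2
After iteration 5: n = 4, acc = 6
After iteration 6: n = 5, acc = 6
After iteration 7: n = 6, acc = 12
After iteration 8: n = 7, acc = 12
After iteration 9: n = 8, acc = 20
After iteration 10: n = 9, acc = 20
After iteration 11: n = 10, acc = 30
After iteration 12: n = 11, acc = 30
Loop ends.

Final answer: 30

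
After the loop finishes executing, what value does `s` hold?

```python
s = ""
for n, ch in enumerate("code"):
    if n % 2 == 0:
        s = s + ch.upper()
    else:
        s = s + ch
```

Let's trace through this code step by step.

Initialize: s = ''
Entering loop: for n, ch in enumerate("code"):
After iteration 1: n = 0, ch = 'c', s = 'C'
After iteration 2: n = 1, ch = 'o', s = 'Co'
After iteration 3: n = 2, ch = 'd', s = 'CoD'
After iteration 4: n = 3, ch = 'e', s = 'CoDe'
Loop ends.

Final answer: 'CoDe'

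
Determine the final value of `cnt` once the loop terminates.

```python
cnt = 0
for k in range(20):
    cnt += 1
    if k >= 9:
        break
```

Let's trace through this code step by step.

Initialize: cnt = 0
Entering loop: for k in range(20):
After iteration 1: k = 0, cnt = 1
After iteration 2: k = 1, cnt = 2
After iteration 3: k = 2, cnt = 3
After iteration 4: k = 3, cnt = 4
After iteration 5: k = 4, cnt = 5
After iteration 6: k = 5, cnt = 6
After iteration 7: k = 6, cnt = 7
After iteration 8: k = 7, cnt = 8
After iteration 9: k = 8, cnt = 9
After iteration 10: k = 9, cnt = 10
Loop ends.

Final answer: 10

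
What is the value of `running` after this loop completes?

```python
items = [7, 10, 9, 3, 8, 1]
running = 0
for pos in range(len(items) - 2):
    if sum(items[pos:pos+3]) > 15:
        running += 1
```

Let's trace through this code step by step.

Initialize: items = [7, 10, 9, 3, 8, 1]
Initialize: running = 0
Entering loop: for pos in range(len(items) - 2):
After iteration 1: pos = 0, running = 1
After iteration 2: pos = 1, running = 2
After iteration 3: pos = 2, running = 3
After iteration 4: pos = 3, running = 3
Loop ends.

Final answer: 3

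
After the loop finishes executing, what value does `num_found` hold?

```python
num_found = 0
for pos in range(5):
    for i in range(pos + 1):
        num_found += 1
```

Let's trace through this code step by step.

Initialize: num_found = 0
Entering loop: for pos in range(5):
After iteration 1: pos = 0, num_found = 1, i = 0
After iteration 2: pos = 1, num_found = 3, i = 1
After iteration 3: pos = 2, num_found = 6, i = 2
After iteration 4: pos = 3, num_found = 10, i = 3
After iteration 5: pos = 4, num_found = 15, i = 4
Loop ends.

Final answer: 15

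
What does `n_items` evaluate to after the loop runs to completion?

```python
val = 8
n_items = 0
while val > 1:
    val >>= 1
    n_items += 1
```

Let's trace through this code step by step.

Initialize: val = 8
Initialize: n_items = 0
Entering loop: while val > 1:
After iteration 1: val = 4, n_items = 1
After iteration 2: val = 2, n_items = 2
After iteration 3: val = 1, n_items = 3
Loop ends.

Final answer: 3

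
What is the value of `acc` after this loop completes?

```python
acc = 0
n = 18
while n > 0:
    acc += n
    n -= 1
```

Let's trace through this code step by step.

Initialize: acc = 0
Initialize: n = 18
Entering loop: while n > 0:
After iteration 1: acc = 18, n = 17
After iteration 2: acc = 35, n = 16
After iteration 3: acc = 51, n = 15
After iteration 4: acc = 66, n = 14
After iteration 5: acc = 80, n = 13
After iteration 6: acc = 93, n = 12
After iteration 7: acc = 105, n = 11
After iteration 8: acc = 116, n = 10
After iteration 9: acc = 126, n = 9
After iteration 10: acc = 135, n = 8
After iteration 11: acc = 143, n = 7
After iteration 12: acc = 150, n = 6
After iteration 13: acc = 156, n = 5
After iteration 14: acc = 161, n = 4
After iteration 15: acc = 165, n = 3
After iteration 16: acc = 168, n = 2
After iteration 17: acc = 170, n = 1
After iteration 18: acc = 171, n = 0
Loop ends.

Final answer: 171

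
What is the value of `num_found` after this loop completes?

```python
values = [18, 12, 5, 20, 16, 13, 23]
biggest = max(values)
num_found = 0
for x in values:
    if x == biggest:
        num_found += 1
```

Let's trace through this code step by step.

Initialize: values = [18, 12, 5, 20, 16, 13, 23]
Initialize: biggest = 23
Initialize: num_found = 0
Entering loop: for x in values:
After iteration 1: x = 18, num_found = 0
After iteration 2: x = 12, num_found = 0
After iteration 3: x = 5, num_found = 0
After iteration 4: x = 20, num_found = 0
After iteration 5: x = 16, num_found = 0
After iteration 6: x = 13, num_found = 0
After iteration 7: x = 23, num_found = 1
Loop ends.

Final answer: 1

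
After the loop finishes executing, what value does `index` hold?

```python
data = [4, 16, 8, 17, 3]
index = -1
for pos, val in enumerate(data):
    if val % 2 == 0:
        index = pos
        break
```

Let's trace through this code step by step.

Initialize: data = [4, 16, 8, 17, 3]
Initialize: index = -1
Entering loop: for pos, val in enumerate(data):
After iteration 1: pos = 0, val = 4, index = 0
Loop ends.

Final answer: 0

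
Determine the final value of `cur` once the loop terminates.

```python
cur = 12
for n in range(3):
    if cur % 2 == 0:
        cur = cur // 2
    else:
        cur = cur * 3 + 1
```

Let's trace through this code step by step.

Initialize: cur = 12
Entering loop: for n in range(3):
After iteration 1: n = 0, cur = 6
After iteration 2: n = 1, cur = 3
After iteration 3: n = 2, cur = 10
Loop ends.

Final answer: 10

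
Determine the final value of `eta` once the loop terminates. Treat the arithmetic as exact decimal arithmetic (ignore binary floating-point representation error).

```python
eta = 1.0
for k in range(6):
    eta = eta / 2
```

Let's trace through this code step by step.

Initialize: eta = 1.0
Entering loop: for k in range(6):
After iteration 1: k = 0, eta = 0.5
After iteration 2: k = 1, eta = 0.25
After iteration 3: k = 2, eta = 0.125
After iteration 4: k = 3, eta = 0.0625
After iteration 5: k = 4, eta = 0.03125
After iteration 6: k = 5, eta = 0.015625
Loop ends.

Final answer: 0.015625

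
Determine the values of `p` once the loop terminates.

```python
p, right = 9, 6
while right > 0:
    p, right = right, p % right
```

Let's trace through this code step by step.

Initialize: p = 9
Initialize: right = 6
Entering loop: while right > 0:
After iteration 1: p = 6, right = 3
After iteration 2: p = 3, right = 0
Loop ends.

Final answer: 3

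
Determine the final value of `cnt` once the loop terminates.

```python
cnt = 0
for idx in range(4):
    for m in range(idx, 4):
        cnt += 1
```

Let's trace through this code step by step.

Initialize: cnt = 0
Entering loop: for idx in range(4):
After iteration 1: idx = 0, cnt = 4
After iteration 2: idx = 1, cnt = 7
After iteration 3: idx = 2, cnt = 9
After iteration 4: idx = 3, cnt = 10
Loop ends.

Final answer: 10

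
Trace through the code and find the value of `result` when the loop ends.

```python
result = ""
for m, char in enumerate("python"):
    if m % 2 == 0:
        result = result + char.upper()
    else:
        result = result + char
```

Let's trace through this code step by step.

Initialize: result = ''
Entering loop: for m, char in enumerate("python"):
After iteration 1: m = 0, char = 'p', result = 'P'
After iteration 2: m = 1, char = 'y', result = 'Py'
After iteration 3: m = 2, char = 't', result = 'PyT'
After iteration 4: m = 3, char = 'h', result = 'PyTh'
After iteration 5: m = 4, char = 'o', result = 'PyThO'
After iteration 6: m = 5, char = 'n', result = 'PyThOn'
Loop ends.

Final answer: 'PyThOn'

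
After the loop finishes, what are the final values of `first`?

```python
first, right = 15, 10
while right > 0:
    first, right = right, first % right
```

Let's trace through this code step by step.

Initialize: first = 15
Initialize: right = 10
Entering loop: while right > 0:
After iteration 1: first = 10, right = 5
After iteration 2: first = 5, right = 0
Loop ends.

Final answer: 5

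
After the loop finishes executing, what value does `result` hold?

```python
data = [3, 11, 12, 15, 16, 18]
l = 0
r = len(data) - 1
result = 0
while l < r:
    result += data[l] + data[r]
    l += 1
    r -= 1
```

Let's trace through this code step by step.

Initialize: data = [3, 11, 12, 15, 16, 18]
Initialize: l = 0
Initialize: r = 5
Initialize: result = 0
Entering loop: while l < r:
After iteration 1: l = 1, r = 4, result = 21
After iteration 2: l = 2, r = 3, result = 48
After iteration 3: l = 3, r = 2, result = 75
Loop ends.

Final answer: 75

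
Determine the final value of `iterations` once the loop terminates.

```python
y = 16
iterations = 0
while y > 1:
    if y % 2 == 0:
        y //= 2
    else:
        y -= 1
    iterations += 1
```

Let's trace through this code step by step.

Initialize: y = 16
Initialize: iterations = 0
Entering loop: while y > 1:
After iteration 1: y = 8, iterations = 1
After iteration 2: y = 4, iterations = 2
After iteration 3: y = 2, iterations = 3
After iteration 4: y = 1, iterations = 4
Loop ends.

Final answer: 4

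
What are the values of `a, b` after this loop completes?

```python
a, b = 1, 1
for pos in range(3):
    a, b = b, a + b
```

Let's trace through this code step by step.

Initialize: a = 1
Initialize: b = 1
Entering loop: for pos in range(3):
After iteration 1: pos = 0, a = 1, b = 2
After iteration 2: pos = 1, a = 2, b = 3
After iteration 3: pos = 2, a = 3, b = 5
Loop ends.

Final answer: 3, 5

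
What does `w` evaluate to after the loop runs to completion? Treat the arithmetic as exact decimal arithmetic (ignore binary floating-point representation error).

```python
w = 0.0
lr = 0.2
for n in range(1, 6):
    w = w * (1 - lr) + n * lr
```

Let's trace through this code step by step.

Initialize: w = 0.0
Initialize: lr = 0.2
Entering loop: for n in range(1, 6):
After iteration 1: n = 1, w = 0.2
After iteration 2: n = 2, w = 0.56
After iteration 3: n = 3, w = 1.048
After iteration 4: n = 4, w = 1.6384
After iteration 5: n = 5, w = 2.31072
Loop ends.

Final answer: 2.31072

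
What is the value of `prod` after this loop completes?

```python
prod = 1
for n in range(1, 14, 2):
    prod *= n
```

Let's trace through this code step by step.

Initialize: prod = 1
Entering loop: for n in range(1, 14, 2):
After iteration 1: n = 1, prod = 1
After iteration 2: n = 3, prod = 3
After iteration 3: n = 5, prod = 15
After iteration 4: n = 7, prod = 105
After iteration 5: n = 9, prod = 945
After iteration 6: n = 11, prod = 10395
After iteration 7: n = 13, prod = 135135
Loop ends.

Final answer: 135135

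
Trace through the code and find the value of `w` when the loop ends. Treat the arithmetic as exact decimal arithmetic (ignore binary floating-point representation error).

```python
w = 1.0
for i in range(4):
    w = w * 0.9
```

Let's trace through this code step by step.

Initialize: w = 1.0
Entering loop: for i in range(4):
After iteration 1: i = 0, w = 0.9
After iteration 2: i = 1, w = 0.81
After iteration 3: i = 2, w = 0.729
After iteration 4: i = 3, w = 0.6561
Loop ends.

Final answer: 0.6561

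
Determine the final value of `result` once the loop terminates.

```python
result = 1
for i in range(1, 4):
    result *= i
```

Let's trace through this code step by step.

Initialize: result = 1
Entering loop: for i in range(1, 4):
After iteration 1: i = 1, result = 1
After iteration 2: i = 2, result = 2
After iteration 3: i = 3, result = 6
Loop ends.

Final answer: 6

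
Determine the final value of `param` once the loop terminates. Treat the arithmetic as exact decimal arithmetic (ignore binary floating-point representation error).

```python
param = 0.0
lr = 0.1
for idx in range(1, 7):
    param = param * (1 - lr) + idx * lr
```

Let's trace through this code step by step.

Initialize: param = 0.0
Initialize: lr = 0.1
Entering loop: for idx in range(1, 7):
After iteration 1: idx = 1, param = 0.1
After iteration 2: idx = 2, param = 0.29
After iteration 3: idx = 3, param = 0.561
After iteration 4: idx = 4, param = 0.9049
After iteration 5: idx = 5, param = 1.31441
After iteration 6: idx = 6, param = 1.782969
Loop ends.

Final answer: 1.782969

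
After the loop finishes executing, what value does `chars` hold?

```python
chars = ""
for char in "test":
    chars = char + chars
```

Let's trace through this code step by step.

Initialize: chars = ''
Entering loop: for char in "test":
After iteration 1: char = 't', chars = 't'
After iteration 2: char = 'e', chars = 'et'
After iteration 3: char = 's', chars = 'set'
After iteration 4: char = 't', chars = 'tset'
Loop ends.

Final answer: 'tset'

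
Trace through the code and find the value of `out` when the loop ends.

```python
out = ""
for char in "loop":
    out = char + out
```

Let's trace through this code step by step.

Initialize: out = ''
Entering loop: for char in "loop":
After iteration 1: char = 'l', out = 'l'
After iteration 2: char = 'o', out = 'ol'
After iteration 3: char = 'o', out = 'ool'
After iteration 4: char = 'p', out = 'pool'
Loop ends.

Final answer: 'pool'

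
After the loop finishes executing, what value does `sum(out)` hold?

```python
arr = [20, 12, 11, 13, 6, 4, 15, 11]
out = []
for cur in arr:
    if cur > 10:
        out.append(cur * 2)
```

Let's trace through this code step by step.

Initialize: arr = [20, 12, 11, 13, 6, 4, 15, 11]
Initialize: out = []
Entering loop: for cur in arr:
After iteration 1: cur = 20, out = [40]
After iteration 2: cur = 12, out = [40, 24]
After iteration 3: cur = 11, out = [40, 24, 22]
After iteration 4: cur = 13, out = [40, 24, 22, 26]
After iteration 5: cur = 6, out = [40, 24, 22, 26]
After iteration 6: cur = 4, out = [40, 24, 22, 26]
After iteration 7: cur = 15, out = [40, 24, 22, 26, 30]
After iteration 8: cur = 11, out = [40, 24, 22, 26, 30, 22]
Loop ends.
sum(out) = 164

Final answer: 164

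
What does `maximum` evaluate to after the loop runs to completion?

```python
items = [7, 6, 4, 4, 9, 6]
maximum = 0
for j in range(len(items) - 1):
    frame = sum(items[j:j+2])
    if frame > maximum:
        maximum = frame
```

Let's trace through this code step by step.

Initialize: items = [7, 6, 4, 4, 9, 6]
Initialize: maximum = 0
Entering loop: for j in range(len(items) - 1):
After iteration 1: j = 0, maximum = 13, frame = 13
After iteration 2: j = 1, maximum = 13, frame = 10
After iteration 3: j = 2, maximum = 13, frame = 8
After iteration 4: j = 3, maximum = 13, frame = 13
After iteration 5: j = 4, maximum = 15, frame = 15
Loop ends.

Final answer: 15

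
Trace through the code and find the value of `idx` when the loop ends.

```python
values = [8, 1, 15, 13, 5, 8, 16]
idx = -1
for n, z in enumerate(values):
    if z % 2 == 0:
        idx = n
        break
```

Let's trace through this code step by step.

Initialize: values = [8, 1, 15, 13, 5, 8, 16]
Initialize: idx = -1
Entering loop: for n, z in enumerate(values):
After iteration 1: n = 0, z = 8, idx = 0
Loop ends.

Final answer: 0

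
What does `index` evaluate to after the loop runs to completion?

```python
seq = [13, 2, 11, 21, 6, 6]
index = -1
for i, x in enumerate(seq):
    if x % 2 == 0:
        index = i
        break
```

Let's trace through this code step by step.

Initialize: seq = [13, 2, 11, 21, 6, 6]
Initialize: index = -1
Entering loop: for i, x in enumerate(seq):
After iteration 1: i = 0, x = 13, index = -1
After iteration 2: i = 1, x = 2, index = 1
Loop ends.

Final answer: 1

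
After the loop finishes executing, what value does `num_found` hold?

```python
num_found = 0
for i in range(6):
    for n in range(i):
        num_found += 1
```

Let's trace through this code step by step.

Initialize: num_found = 0
Entering loop: for i in range(6):
After iteration 1: i = 0, num_found = 0
After iteration 2: i = 1, num_found = 1, n = 0
After iteration 3: i = 2, num_found = 3, n = 1
After iteration 4: i = 3, num_found = 6, n = 2
After iteration 5: i = 4, num_found = 10, n = 3
After iteration 6: i = 5, num_found = 15, n = 4
Loop ends.

Final answer: 15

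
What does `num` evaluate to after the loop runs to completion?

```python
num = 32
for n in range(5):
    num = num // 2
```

Let's trace through this code step by step.

Initialize: num = 32
Entering loop: for n in range(5):
After iteration 1: n = 0, num = 16
After iteration 2: n = 1, num = 8
After iteration 3: n = 2, num = 4
After iteration 4: n = 3, num = 2
After iteration 5: n = 4, num = 1
Loop ends.

Final answer: 1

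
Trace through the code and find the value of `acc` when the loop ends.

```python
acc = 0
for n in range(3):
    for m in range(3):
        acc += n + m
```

Let's trace through this code step by step.

Initialize: acc = 0
Entering loop: for n in range(3):
After iteration 1: n = 0, acc = 3
After iteration 2: n = 1, acc = 9
After iteration 3: n = 2, acc = 18
Loop ends.

Final answer: 18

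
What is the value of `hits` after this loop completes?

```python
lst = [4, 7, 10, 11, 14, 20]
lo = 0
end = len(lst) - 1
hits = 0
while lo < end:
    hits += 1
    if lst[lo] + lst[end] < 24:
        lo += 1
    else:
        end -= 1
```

Let's trace through this code step by step.

Initialize: lst = [4, 7, 10, 11, 14, 20]
Initialize: lo = 0
Initialize: end = 5
Initialize: hits = 0
Entering loop: while lo < end:
After iteration 1: lo = 0, end = 4, hits = 1
After iteration 2: lo = 1, end = 4, hits = 2
After iteration 3: lo = 2, end = 4, hits = 3
After iteration 4: lo = 2, end = 3, hits = 4
After iteration 5: lo = 3, end = 3, hits = 5
Loop ends.

Final answer: 5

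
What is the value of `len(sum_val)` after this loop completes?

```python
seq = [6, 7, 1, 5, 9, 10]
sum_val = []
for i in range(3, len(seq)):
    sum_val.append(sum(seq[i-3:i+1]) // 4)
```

Let's trace through this code step by step.

Initialize: seq = [6, 7, 1, 5, 9, 10]
Initialize: sum_val = []
Entering loop: for i in range(3, len(seq)):
After iteration 1: i = 3, sum_val = [4]
After iteration 2: i = 4, sum_val = [4, 5]
After iteration 3: i = 5, sum_val = [4, 5, 6]
Loop ends.
len(sum_val) = 3

Final answer: 3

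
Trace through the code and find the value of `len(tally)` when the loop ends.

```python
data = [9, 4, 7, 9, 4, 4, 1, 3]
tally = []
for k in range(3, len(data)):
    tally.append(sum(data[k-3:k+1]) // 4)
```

Let's trace through this code step by step.

Initialize: data = [9, 4, 7, 9, 4, 4, 1, 3]
Initialize: tally = []
Entering loop: for k in range(3, len(data)):
After iteration 1: k = 3, tally = [7]
After iteration 2: k = 4, tally = [7, 6]
After iteration 3: k = 5, tally = [7, 6, 6]
After iteration 4: k = 6, tally = [7, 6, 6, 4]
After iteration 5: k = 7, tally = [7, 6, 6, 4, 3]
Loop ends.
len(tally) = 5

Final answer: 5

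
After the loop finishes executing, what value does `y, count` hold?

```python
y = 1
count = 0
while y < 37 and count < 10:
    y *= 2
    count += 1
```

Let's trace through this code step by step.

Initialize: y = 1
Initialize: count = 0
Entering loop: while y < 37 and count < 10:
After iteration 1: y = 2, count = 1
After iteration 2: y = 4, count = 2
After iteration 3: y = 8, count = 3
After iteration 4: y = 16, count = 4
After iteration 5: y = 32, count = 5
After iteration 6: y = 64, count = 6
Loop ends.

Final answer: 64, 6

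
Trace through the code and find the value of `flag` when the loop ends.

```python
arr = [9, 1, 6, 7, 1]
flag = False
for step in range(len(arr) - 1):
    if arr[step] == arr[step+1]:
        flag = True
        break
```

Let's trace through this code step by step.

Initialize: arr = [9, 1, 6, 7, 1]
Initialize: flag = False
Entering loop: for step in range(len(arr) - 1):
After iteration 1: step = 0, flag = False
After iteration 2: step = 1, flag = False
After iteration 3: step = 2, flag = False
After iteration 4: step = 3, flag = False
Loop ends.

Final answer: False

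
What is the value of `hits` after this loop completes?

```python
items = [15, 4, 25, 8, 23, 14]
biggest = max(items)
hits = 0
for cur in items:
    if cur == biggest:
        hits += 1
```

Let's trace through this code step by step.

Initialize: items = [15, 4, 25, 8, 23, 14]
Initialize: biggest = 25
Initialize: hits = 0
Entering loop: for cur in items:
After iteration 1: cur = 15, hits = 0
After iteration 2: cur = 4, hits = 0
After iteration 3: cur = 25, hits = 1
After iteration 4: cur = 8, hits = 1
After iteration 5: cur = 23, hits = 1
After iteration 6: cur = 14, hits = 1
Loop ends.

Final answer: 1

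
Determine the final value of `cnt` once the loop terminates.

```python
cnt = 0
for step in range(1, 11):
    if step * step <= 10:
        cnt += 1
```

Let's trace through this code step by step.

Initialize: cnt = 0
Entering loop: for step in range(1, 11):
After iteration 1: step = 1, cnt = 1
After iteration 2: step = 2, cnt = 2
After iteration 3: step = 3, cnt = 3
After iteration 4: step = 4, cnt = 3
After iteration 5: step = 5, cnt = 3
After iteration 6: step = 6, cnt = 3
After iteration 7: step = 7, cnt = 3
After iteration 8: step = 8, cnt = 3
After iteration 9: step = 9, cnt = 3
After iteration 10: step = 10, cnt = 3
Loop ends.

Final answer: 3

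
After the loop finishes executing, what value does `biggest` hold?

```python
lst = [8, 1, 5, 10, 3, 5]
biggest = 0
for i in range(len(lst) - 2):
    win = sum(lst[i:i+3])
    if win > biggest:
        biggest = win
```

Let's trace through this code step by step.

Initialize: lst = [8, 1, 5, 10, 3, 5]
Initialize: biggest = 0
Entering loop: for i in range(len(lst) - 2):
After iteration 1: i = 0, biggest = 14, win = 14
After iteration 2: i = 1, biggest = 16, win = 16
After iteration 3: i = 2, biggest = 18, win = 18
After iteration 4: i = 3, biggest = 18, win = 18
Loop ends.

Final answer: 18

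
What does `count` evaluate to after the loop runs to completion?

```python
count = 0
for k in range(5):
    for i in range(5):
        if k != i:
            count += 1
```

Let's trace through this code step by step.

Initialize: count = 0
Entering loop: for k in range(5):
After iteration 1: k = 0, count = 4
After iteration 2: k = 1, count = 8
After iteration 3: k = 2, count = 12
After iteration 4: k = 3, count = 16
After iteration 5: k = 4, count = 20
Loop ends.

Final answer: 20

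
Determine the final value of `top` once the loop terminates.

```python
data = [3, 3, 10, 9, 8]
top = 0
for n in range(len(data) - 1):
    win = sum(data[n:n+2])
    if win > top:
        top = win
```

Let's trace through this code step by step.

Initialize: data = [3, 3, 10, 9, 8]
Initialize: top = 0
Entering loop: for n in range(len(data) - 1):
After iteration 1: n = 0, top = 6, win = 6
After iteration 2: n = 1, top = 13, win = 13
After iteration 3: n = 2, top = 19, win = 19
After iteration 4: n = 3, top = 19, win = 17
Loop ends.

Final answer: 19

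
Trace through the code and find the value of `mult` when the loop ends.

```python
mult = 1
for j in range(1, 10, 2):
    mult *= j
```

Let's trace through this code step by step.

Initialize: mult = 1
Entering loop: for j in range(1, 10, 2):
After iteration 1: j = 1, mult = 1
After iteration 2: j = 3, mult = 3
After iteration 3: j = 5, mult = 15
After iteration 4: j = 7, mult = 105
After iteration 5: j = 9, mult = 945
Loop ends.

Final answer: 945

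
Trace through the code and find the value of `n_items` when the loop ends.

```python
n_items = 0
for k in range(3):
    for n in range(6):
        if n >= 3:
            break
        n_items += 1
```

Let's trace through this code step by step.

Initialize: n_items = 0
Entering loop: for k in range(3):
After iteration 1: k = 0, n_items = 3
After iteration 2: k = 1, n_items = 6
After iteration 3: k = 2, n_items = 9
Loop ends.

Final answer: 9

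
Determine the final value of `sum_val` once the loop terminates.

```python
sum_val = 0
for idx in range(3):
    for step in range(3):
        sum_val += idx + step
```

Let's trace through this code step by step.

Initialize: sum_val = 0
Entering loop: for idx in range(3):
After iteration 1: idx = 0, sum_val = 3
After iteration 2: idx = 1, sum_val = 9
After iteration 3: idx = 2, sum_val = 18
Loop ends.

Final answer: 18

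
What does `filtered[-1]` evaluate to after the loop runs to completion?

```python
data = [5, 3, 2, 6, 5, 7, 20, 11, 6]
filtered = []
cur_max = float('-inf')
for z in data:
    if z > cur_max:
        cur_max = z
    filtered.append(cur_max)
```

Let's trace through this code step by step.

Initialize: data = [5, 3, 2, 6, 5, 7, 20, 11, 6]
Initialize: filtered = []
Initialize: cur_max = -inf
Entering loop: for z in data:
After iteration 1: z = 5, filtered = [5], cur_max = 5
After iteration 2: z = 3, filtered = [5, 5], cur_max = 5
After iteration 3: z = 2, filtered = [5, 5, 5], cur_max = 5
After iteration 4: z = 6, filtered = [5, 5, 5, 6], cur_max = 6
After iteration 5: z = 5, filtered = [5, 5, 5, 6, 6], cur_max = 6
After iteration 6: z = 7, filtered = [5, 5, 5, 6, 6, 7], cur_max = 7
After iteration 7: z = 20, filtered = [5, 5, 5, 6, 6, 7, 20], cur_max = 20
After iteration 8: z = 11, filtered = [5, 5, 5, 6, 6, 7, 20, 20], cur_max = 20
After iteration 9: z = 6, filtered = [5, 5, 5, 6, 6, 7, 20, 20, 20], cur_max = 20
Loop ends.
filtered[-1] = 20

Final answer: 20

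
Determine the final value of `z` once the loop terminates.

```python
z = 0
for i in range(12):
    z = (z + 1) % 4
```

Let's trace through this code step by step.

Initialize: z = 0
Entering loop: for i in range(12):
After iteration 1: i = 0, z = 1
After iteration 2: i = 1, z = 2
After iteration 3: i = 2, z = 3
After iteration 4: i = 3, z = 0
After iteration 5: i = 4, z = 1
After iteration 6: i = 5, z = 2
After iteration 7: i = 6, z = 3
After iteration 8: i = 7, z = 0
After iteration 9: i = 8, z = 1
After iteration 10: i = 9, z = 2
After iteration 11: i = 10, z = 3
After iteration 12: i = 11, z = 0
Loop ends.

Final answer: 0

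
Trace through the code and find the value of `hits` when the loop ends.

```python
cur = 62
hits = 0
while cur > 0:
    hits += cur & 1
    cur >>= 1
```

Let's trace through this code step by step.

Initialize: cur = 62
Initialize: hits = 0
Entering loop: while cur > 0:
After iteration 1: cur = 31, hits = 0
After iteration 2: cur = 15, hits = 1
After iteration 3: cur = 7, hits = 2
After iteration 4: cur = 3, hits = 3
After iteration 5: cur = 1, hits = 4
After iteration 6: cur = 0, hits = 5
Loop ends.

Final answer: 5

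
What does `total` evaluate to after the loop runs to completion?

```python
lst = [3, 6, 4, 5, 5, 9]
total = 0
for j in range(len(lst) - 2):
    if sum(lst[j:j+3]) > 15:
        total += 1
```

Let's trace through this code step by step.

Initialize: lst = [3, 6, 4, 5, 5, 9]
Initialize: total = 0
Entering loop: for j in range(len(lst) - 2):
After iteration 1: j = 0, total = 0
After iteration 2: j = 1, total = 0
After iteration 3: j = 2, total = 0
After iteration 4: j = 3, total = 1
Loop ends.

Final answer: 1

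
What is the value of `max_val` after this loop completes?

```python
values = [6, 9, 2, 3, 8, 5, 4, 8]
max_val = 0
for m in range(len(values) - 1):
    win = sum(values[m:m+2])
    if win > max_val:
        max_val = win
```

Let's trace through this code step by step.

Initialize: values = [6, 9, 2, 3, 8, 5, 4, 8]
Initialize: max_val = 0
Entering loop: for m in range(len(values) - 1):
After iteration 1: m = 0, max_val = 15, win = 15
After iteration 2: m = 1, max_val = 15, win = 11
After iteration 3: m = 2, max_val = 15, win = 5
After iteration 4: m = 3, max_val = 15, win = 11
After iteration 5: m = 4, max_val = 15, win = 13
After iteration 6: m = 5, max_val = 15, win = 9
After iteration 7: m = 6, max_val = 15, win = 12
Loop ends.

Final answer: 15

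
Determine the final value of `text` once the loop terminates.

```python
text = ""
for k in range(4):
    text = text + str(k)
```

Let's trace through this code step by step.

Initialize: text = ''
Entering loop: for k in range(4):
After iteration 1: k = 0, text = '0'
After iteration 2: k = 1, text = '01'
After iteration 3: k = 2, text = '012'
After iteration 4: k = 3, text = '0123'
Loop ends.

Final answer: '0123'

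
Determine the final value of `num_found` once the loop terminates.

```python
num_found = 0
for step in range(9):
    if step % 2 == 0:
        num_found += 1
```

Let's trace through this code step by step.

Initialize: num_found = 0
Entering loop: for step in range(9):
After iteration 1: step = 0, num_found = 1
After iteration 2: step = 1, num_found = 1
After iteration 3: step = 2, num_found = 2
After iteration 4: step = 3, num_found = 2
After iteration 5: step = 4, num_found = 3
After iteration 6: step = 5, num_found = 3
After iteration 7: step = 6, num_found = 4
After iteration 8: step = 7, num_found = 4
After iteration 9: step = 8, num_found = 5
Loop ends.

Final answer: 5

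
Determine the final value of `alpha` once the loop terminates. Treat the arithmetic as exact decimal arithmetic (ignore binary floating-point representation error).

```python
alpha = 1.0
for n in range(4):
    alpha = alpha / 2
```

Let's trace through this code step by step.

Initialize: alpha = 1.0
Entering loop: for n in range(4):
After iteration 1: n = 0, alpha = 0.5
After iteration 2: n = 1, alpha = 0.25
After iteration 3: n = 2, alpha = 0.125
After iteration 4: n = 3, alpha = 0.0625
Loop ends.

Final answer: 0.0625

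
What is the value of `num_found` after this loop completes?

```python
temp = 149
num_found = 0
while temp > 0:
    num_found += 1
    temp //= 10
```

Let's trace through this code step by step.

Initialize: temp = 149
Initialize: num_found = 0
Entering loop: while temp > 0:
After iteration 1: temp = 14, num_found = 1
After iteration 2: temp = 1, num_found = 2
After iteration 3: temp = 0, num_found = 3
Loop ends.

Final answer: 3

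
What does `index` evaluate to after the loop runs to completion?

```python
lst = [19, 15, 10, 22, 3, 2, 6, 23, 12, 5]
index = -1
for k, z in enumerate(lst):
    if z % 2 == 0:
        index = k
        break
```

Let's trace through this code step by step.

Initialize: lst = [19, 15, 10, 22, 3, 2, 6, 23, 12, 5]
Initialize: index = -1
Entering loop: for k, z in enumerate(lst):
After iteration 1: k = 0, z = 19, index = -1
After iteration 2: k = 1, z = 15, index = -1
After iteration 3: k = 2, z = 10, index = 2
Loop ends.

Final answer: 2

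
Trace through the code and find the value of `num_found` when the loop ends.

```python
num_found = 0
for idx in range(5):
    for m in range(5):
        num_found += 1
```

Let's trace through this code step by step.

Initialize: num_found = 0
Entering loop: for idx in range(5):
After iteration 1: idx = 0, num_found = 5
After iteration 2: idx = 1, num_found = 10
After iteration 3: idx = 2, num_found = 15
After iteration 4: idx = 3, num_found = 20
After iteration 5: idx = 4, num_found = 25
Loop ends.

Final answer: 25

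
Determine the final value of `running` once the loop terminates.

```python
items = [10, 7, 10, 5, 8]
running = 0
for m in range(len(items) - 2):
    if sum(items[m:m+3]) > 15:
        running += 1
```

Let's trace through this code step by step.

Initialize: items = [10, 7, 10, 5, 8]
Initialize: running = 0
Entering loop: for m in range(len(items) - 2):
After iteration 1: m = 0, running = 1
After iteration 2: m = 1, running = 2
After iteration 3: m = 2, running = 3
Loop ends.

Final answer: 3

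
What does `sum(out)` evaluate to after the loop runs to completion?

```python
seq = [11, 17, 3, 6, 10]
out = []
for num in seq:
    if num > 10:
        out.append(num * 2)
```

Let's trace through this code step by step.

Initialize: seq = [11, 17, 3, 6, 10]
Initialize: out = []
Entering loop: for num in seq:
After iteration 1: num = 11, out = [22]
After iteration 2: num = 17, out = [22, 34]
After iteration 3: num = 3, out = [22, 34]
After iteration 4: num = 6, out = [22, 34]
After iteration 5: num = 10, out = [22, 34]
Loop ends.
sum(out) = 56

Final answer: 56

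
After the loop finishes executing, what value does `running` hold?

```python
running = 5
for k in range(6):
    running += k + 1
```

Let's trace through this code step by step.

Initialize: running = 5
Entering loop: for k in range(6):
After iteration 1: k = 0, running = 6
After iteration 2: k = 1, running = 8
After iteration 3: k = 2, running = 11
After iteration 4: k = 3, running = 15
After iteration 5: k = 4, running = 20
After iteration 6: k = 5, running = 26
Loop ends.

Final answer: 26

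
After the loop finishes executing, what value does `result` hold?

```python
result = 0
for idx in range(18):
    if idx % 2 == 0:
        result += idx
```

Let's trace through this code step by step.

Initialize: result = 0
Entering loop: for idx in range(18):
After iteration 1: idx = 0, result = 0
After iteration 2: idx = 1, result = 0
After iteration 3: idx = 2, result = 2
After iteration 4: idx = 3, result = 2
After iteration 5: idx = 4, result = 6
After iteration 6: idx = 5, result = 6
After iteration 7: idx = 6, result = 12
After iteration 8: idx = 7, result = 12
After iteration 9: idx = 8, result = 20
After iteration 10: idx = 9, result = 20
After iteration 11: idx = 10, result = 30
After iteration 12: idx = 11, result = 30
After iteration 13: idx = 12, result = 42
After iteration 14: idx = 13, result = 42
After iteration 15: idx = 14, result = 56
After iteration 16: idx = 15, result = 56
After iteration 17: idx = 16, result = 72
After iteration 18: idx = 17, result = 72
Loop ends.

Final answer: 72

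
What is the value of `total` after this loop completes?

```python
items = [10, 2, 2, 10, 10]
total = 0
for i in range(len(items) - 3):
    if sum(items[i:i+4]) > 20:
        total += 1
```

Let's trace through this code step by step.

Initialize: items = [10, 2, 2, 10, 10]
Initialize: total = 0
Entering loop: for i in range(len(items) - 3):
After iteration 1: i = 0, total = 1
After iteration 2: i = 1, total = 2
Loop ends.

Final answer: 2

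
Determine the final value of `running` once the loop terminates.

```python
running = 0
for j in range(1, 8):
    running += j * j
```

Let's trace through this code step by step.

Initialize: running = 0
Entering loop: for j in range(1, 8):
After iteration 1: j = 1, running = 1
After iteration 2: j = 2, running = 5
After iteration 3: j = 3, running = 14
After iteration 4: j = 4, running = 30
After iteration 5: j = 5, running = 55
After iteration 6: j = 6, running = 91
After iteration 7: j = 7, running = 140
Loop ends.

Final answer: 140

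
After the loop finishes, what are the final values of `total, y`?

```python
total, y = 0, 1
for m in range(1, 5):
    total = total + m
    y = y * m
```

Let's trace through this code step by step.

Initialize: total = 0
Initialize: y = 1
Entering loop: for m in range(1, 5):
After iteration 1: m = 1, total = 1, y = 1
After iteration 2: m = 2, total = 3, y = 2
After iteration 3: m = 3, total = 6, y = 6
After iteration 4: m = 4, total = 10, y = 24
Loop ends.

Final answer: 10, 24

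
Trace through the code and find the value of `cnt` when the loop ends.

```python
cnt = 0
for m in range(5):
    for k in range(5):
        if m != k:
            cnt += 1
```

Let's trace through this code step by step.

Initialize: cnt = 0
Entering loop: for m in range(5):
After iteration 1: m = 0, cnt = 4
After iteration 2: m = 1, cnt = 8
After iteration 3: m = 2, cnt = 12
After iteration 4: m = 3, cnt = 16
After iteration 5: m = 4, cnt = 20
Loop ends.

Final answer: 20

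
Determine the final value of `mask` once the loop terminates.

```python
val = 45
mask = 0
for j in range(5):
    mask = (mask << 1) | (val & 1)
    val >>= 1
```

Let's trace through this code step by step.

Initialize: val = 45
Initialize: mask = 0
Entering loop: for j in range(5):
After iteration 1: j = 0, val = 22, mask = 1
After iteration 2: j = 1, val = 11, mask = 2
After iteration 3: j = 2, val = 5, mask = 5
After iteration 4: j = 3, val = 2, mask = 11
After iteration 5: j = 4, val = 1, mask = 22
Loop ends.

Final answer: 22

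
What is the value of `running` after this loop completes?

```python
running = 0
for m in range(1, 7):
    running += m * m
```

Let's trace through this code step by step.

Initialize: running = 0
Entering loop: for m in range(1, 7):
After iteration 1: m = 1, running = 1
After iteration 2: m = 2, running = 5
After iteration 3: m = 3, running = 14
After iteration 4: m = 4, running = 30
After iteration 5: m = 5, running = 55
After iteration 6: m = 6, running = 91
Loop ends.

Final answer: 91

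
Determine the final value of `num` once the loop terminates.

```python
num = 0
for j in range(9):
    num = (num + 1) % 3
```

Let's trace through this code step by step.

Initialize: num = 0
Entering loop: for j in range(9):
After iteration 1: j = 0, num = 1
After iteration 2: j = 1, num = 2
After iteration 3: j = 2, num = 0
After iteration 4: j = 3, num = 1
After iteration 5: j = 4, num = 2
After iteration 6: j = 5, num = 0
After iteration 7: j = 6, num = 1
After iteration 8: j = 7, num = 2
After iteration 9: j = 8, num = 0
Loop ends.

Final answer: 0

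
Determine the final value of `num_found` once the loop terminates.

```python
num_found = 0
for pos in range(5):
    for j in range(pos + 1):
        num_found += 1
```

Let's trace through this code step by step.

Initialize: num_found = 0
Entering loop: for pos in range(5):
After iteration 1: pos = 0, num_found = 1, j = 0
After iteration 2: pos = 1, num_found = 3, j = 1
After iteration 3: pos = 2, num_found = 6, j = 2
After iteration 4: pos = 3, num_found = 10, j = 3
After iteration 5: pos = 4, num_found = 15, j = 4
Loop ends.

Final answer: 15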